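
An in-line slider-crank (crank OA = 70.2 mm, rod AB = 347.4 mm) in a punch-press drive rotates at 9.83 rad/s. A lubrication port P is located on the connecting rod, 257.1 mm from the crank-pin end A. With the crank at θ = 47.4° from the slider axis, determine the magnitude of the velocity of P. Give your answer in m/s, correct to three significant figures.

ω = 9.83 rad/s.  Crank-pin speed |V_A| = rω = 0.69007 m/s, perpendicular to OA.
Rod angle: sinφ = −(r/L) sinθ ⇒ φ = -8.554°; ω_rod = −rω cosθ/√(L²−r²sin²θ) = -1.3597 rad/s.
V_P = V_A + ω_rod × AP, with AP = 0.2571 m along the rod.
Components: V_Px = −rω sinθ − a·ω_rod·sinφ = -0.55995 m/s;  V_Py = rω cosθ + a·ω_rod·cosφ = +0.12141 m/s.
|V_P| = √(V_Px² + V_Py²) = 0.57296 m/s.

0.573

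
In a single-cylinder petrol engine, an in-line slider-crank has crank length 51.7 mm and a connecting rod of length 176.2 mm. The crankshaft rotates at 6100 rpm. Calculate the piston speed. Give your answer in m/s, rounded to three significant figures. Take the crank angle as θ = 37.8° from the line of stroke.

ω = 2π·6100/60 = 638.8 rad/s
For an in-line slider-crank, x = r cosθ + √(L² − r² sin²θ), so v = −rω sinθ·[1 + r cosθ/√(L² − r² sin²θ)].
With r = 0.0517 m, L = 0.1762 m, θ = 37.8°: √(L² − r² sin²θ) = 0.17333 m.
v = −0.0517·638.8·0.61291·[1 + 0.0517·0.79016/0.17333] = -25.012 m/s.
|v| = 25.012 m/s.

25.0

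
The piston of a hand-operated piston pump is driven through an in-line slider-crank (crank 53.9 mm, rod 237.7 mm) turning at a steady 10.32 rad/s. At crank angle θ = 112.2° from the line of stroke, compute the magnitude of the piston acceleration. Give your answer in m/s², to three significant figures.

ω = 10.32 rad/s
x(θ) = r cosθ + √(L² − r² sin²θ); with ω constant, a = ω²·d²x/dθ².
d²x/dθ² = −r cosθ − r²(cos2θ)/√u − r⁴ sin²2θ/(4u^{3/2}),  u = L² − r² sin²θ = 0.0540108 m².
Substituting r = 0.0539 m, L = 0.2377 m, θ = 112.2°: d²x/dθ² = +0.029215 m.
a = ω²·d²x/dθ² = (10.32)²·(+0.029215) = +3.1114 m/s²;  |a| = 3.1114 m/s².

3.11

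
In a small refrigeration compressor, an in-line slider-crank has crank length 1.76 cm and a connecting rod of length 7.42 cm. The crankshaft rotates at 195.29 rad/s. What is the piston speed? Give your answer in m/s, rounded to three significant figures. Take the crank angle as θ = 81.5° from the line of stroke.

3.52

ω = 195.3 rad/s
For an in-line slider-crank, x = r cosθ + √(L² − r² sin²θ), so v = −rω sinθ·[1 + r cosθ/√(L² − r² sin²θ)].
With r = 0.0176 m, L = 0.0742 m, θ = 81.5°: √(L² − r² sin²θ) = 0.072129 m.
v = −0.0176·195.3·0.98902·[1 + 0.0176·0.14781/0.072129] = -3.522 m/s.
|v| = 3.522 m/s.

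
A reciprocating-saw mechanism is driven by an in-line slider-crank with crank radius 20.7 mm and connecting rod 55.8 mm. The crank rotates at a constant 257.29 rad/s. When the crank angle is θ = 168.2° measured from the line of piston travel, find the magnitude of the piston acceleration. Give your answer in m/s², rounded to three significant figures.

ω = 257.3 rad/s
x(θ) = r cosθ + √(L² − r² sin²θ); with ω constant, a = ω²·d²x/dθ².
d²x/dθ² = −r cosθ − r²(cos2θ)/√u − r⁴ sin²2θ/(4u^{3/2}),  u = L² − r² sin²θ = 0.00309572 m².
Substituting r = 0.0207 m, L = 0.0558 m, θ = 168.2°: d²x/dθ² = +0.013163 m.
a = ω²·d²x/dθ² = (257.3)²·(+0.013163) = +871.35 m/s²;  |a| = 871.35 m/s².

871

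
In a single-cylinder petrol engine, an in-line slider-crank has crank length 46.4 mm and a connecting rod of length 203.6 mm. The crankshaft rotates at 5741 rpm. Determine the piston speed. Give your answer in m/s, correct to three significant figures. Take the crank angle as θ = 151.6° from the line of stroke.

10.6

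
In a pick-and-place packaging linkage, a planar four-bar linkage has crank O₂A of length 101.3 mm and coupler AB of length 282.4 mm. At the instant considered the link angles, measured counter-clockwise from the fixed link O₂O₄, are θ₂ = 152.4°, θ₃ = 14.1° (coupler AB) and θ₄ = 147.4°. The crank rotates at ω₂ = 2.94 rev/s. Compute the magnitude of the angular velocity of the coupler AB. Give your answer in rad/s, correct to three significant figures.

0.794

ω₂ = 18.47 rad/s (from 2.94 rev/s).
Differentiating the loop-closure r₂e^{iθ₂}+r₃e^{iθ₃}=r₁+r₄e^{iθ₄} gives r₂ω₂e^{iθ₂}+r₃ω₃e^{iθ₃}=r₄ω₄e^{iθ₄}.
Eliminating the other unknown: ω₃ = r₂ω₂ sin(θ₄−θ₂) / [r₃ sin(θ₃−θ₄)].
Numerator sine = -0.08716; denominator sine = -0.72777.
Result = 0.1013·18.47·(-0.08716) / (0.2824·(-0.72777)) = +0.79355 rad/s; magnitude 0.79355 rad/s.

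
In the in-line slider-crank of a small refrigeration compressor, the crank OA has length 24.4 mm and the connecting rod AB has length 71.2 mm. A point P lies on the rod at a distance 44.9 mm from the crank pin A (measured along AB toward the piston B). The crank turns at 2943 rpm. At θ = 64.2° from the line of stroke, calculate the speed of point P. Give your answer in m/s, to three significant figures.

ω = 308.2 rad/s.  Crank-pin speed |V_A| = rω = 7.5198 m/s, perpendicular to OA.
Rod angle: sinφ = −(r/L) sinθ ⇒ φ = -17.971°; ω_rod = −rω cosθ/√(L²−r²sin²θ) = -48.325 rad/s.
V_P = V_A + ω_rod × AP, with AP = 0.0449 m along the rod.
Components: V_Px = −rω sinθ − a·ω_rod·sinφ = -7.4397 m/s;  V_Py = rω cosθ + a·ω_rod·cosφ = +1.2089 m/s.
|V_P| = √(V_Px² + V_Py²) = 7.5373 m/s.

7.54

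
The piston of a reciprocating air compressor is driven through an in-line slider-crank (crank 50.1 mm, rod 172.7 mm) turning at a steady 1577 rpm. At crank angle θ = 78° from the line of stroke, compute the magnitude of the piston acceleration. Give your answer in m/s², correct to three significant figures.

92.0

ω = 2π·1577/60 = 165.1 rad/s
x(θ) = r cosθ + √(L² − r² sin²θ); with ω constant, a = ω²·d²x/dθ².
d²x/dθ² = −r cosθ − r²(cos2θ)/√u − r⁴ sin²2θ/(4u^{3/2}),  u = L² − r² sin²θ = 0.0274238 m².
Substituting r = 0.0501 m, L = 0.1727 m, θ = 78°: d²x/dθ² = +0.0033728 m.
a = ω²·d²x/dθ² = (165.1)²·(+0.0033728) = +91.984 m/s²;  |a| = 91.984 m/s².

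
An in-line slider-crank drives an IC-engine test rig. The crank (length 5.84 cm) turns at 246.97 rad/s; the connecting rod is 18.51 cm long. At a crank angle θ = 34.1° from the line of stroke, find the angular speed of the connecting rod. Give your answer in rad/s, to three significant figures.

ω = 247 rad/s
The rod makes angle φ with the slider axis where L sinφ = r sinθ; differentiating, L cosφ·φ̇ = r ω cosθ.
L cosφ = √(L² − r² sin²θ) = 0.18218 m.
|ω_rod| = r ω |cosθ| / √(L² − r² sin²θ) = 0.0584·247·0.82806/0.18218 = 65.556 rad/s.

65.6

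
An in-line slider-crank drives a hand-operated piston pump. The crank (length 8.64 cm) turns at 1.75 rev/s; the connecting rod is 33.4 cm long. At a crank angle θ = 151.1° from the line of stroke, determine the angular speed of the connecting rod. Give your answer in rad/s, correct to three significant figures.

2.51

ω = 11 rad/s (converted from 1.75 rev/s).
The rod makes angle φ with the slider axis where L sinφ = r sinθ; differentiating, L cosφ·φ̇ = r ω cosθ.
L cosφ = √(L² − r² sin²θ) = 0.33138 m.
|ω_rod| = r ω |cosθ| / √(L² − r² sin²θ) = 0.0864·11·0.87546/0.33138 = 2.5098 rad/s.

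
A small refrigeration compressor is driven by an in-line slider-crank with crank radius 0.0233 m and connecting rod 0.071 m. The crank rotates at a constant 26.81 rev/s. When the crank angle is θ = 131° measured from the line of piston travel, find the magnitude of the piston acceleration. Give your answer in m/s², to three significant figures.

459

ω = 2π·26.8 = 168.5 rad/s
x(θ) = r cosθ + √(L² − r² sin²θ); with ω constant, a = ω²·d²x/dθ².
d²x/dθ² = −r cosθ − r²(cos2θ)/√u − r⁴ sin²2θ/(4u^{3/2}),  u = L² − r² sin²θ = 0.00473178 m².
Substituting r = 0.0233 m, L = 0.071 m, θ = 131°: d²x/dθ² = +0.016163 m.
a = ω²·d²x/dθ² = (168.5)²·(+0.016163) = +458.63 m/s²;  |a| = 458.63 m/s².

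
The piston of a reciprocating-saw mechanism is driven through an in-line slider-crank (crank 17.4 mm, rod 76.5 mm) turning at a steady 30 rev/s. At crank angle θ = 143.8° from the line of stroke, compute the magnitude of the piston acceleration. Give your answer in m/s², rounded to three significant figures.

ω = 2π·30 = 188.5 rad/s
x(θ) = r cosθ + √(L² − r² sin²θ); with ω constant, a = ω²·d²x/dθ².
d²x/dθ² = −r cosθ − r²(cos2θ)/√u − r⁴ sin²2θ/(4u^{3/2}),  u = L² − r² sin²θ = 0.00574664 m².
Substituting r = 0.0174 m, L = 0.0765 m, θ = 143.8°: d²x/dθ² = +0.012786 m.
a = ω²·d²x/dθ² = (188.5)²·(+0.012786) = +454.28 m/s²;  |a| = 454.28 m/s².

454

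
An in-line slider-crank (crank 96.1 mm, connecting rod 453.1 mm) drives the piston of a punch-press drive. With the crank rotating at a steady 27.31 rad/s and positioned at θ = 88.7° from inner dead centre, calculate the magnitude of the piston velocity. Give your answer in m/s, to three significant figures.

ω = 27.31 rad/s
For an in-line slider-crank, x = r cosθ + √(L² − r² sin²θ), so v = −rω sinθ·[1 + r cosθ/√(L² − r² sin²θ)].
With r = 0.0961 m, L = 0.4531 m, θ = 88.7°: √(L² − r² sin²θ) = 0.4428 m.
v = −0.0961·27.31·0.99974·[1 + 0.0961·0.02269/0.4428] = -2.6367 m/s.
|v| = 2.6367 m/s.

2.64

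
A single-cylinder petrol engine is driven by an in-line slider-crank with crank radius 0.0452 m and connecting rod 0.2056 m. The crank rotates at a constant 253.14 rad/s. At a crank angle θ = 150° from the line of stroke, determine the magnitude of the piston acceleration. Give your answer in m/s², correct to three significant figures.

ω = 253.1 rad/s
x(θ) = r cosθ + √(L² − r² sin²θ); with ω constant, a = ω²·d²x/dθ².
d²x/dθ² = −r cosθ − r²(cos2θ)/√u − r⁴ sin²2θ/(4u^{3/2}),  u = L² − r² sin²θ = 0.0417606 m².
Substituting r = 0.0452 m, L = 0.2056 m, θ = 150°: d²x/dθ² = +0.034054 m.
a = ω²·d²x/dθ² = (253.1)²·(+0.034054) = +2182.2 m/s²;  |a| = 2182.2 m/s².

2180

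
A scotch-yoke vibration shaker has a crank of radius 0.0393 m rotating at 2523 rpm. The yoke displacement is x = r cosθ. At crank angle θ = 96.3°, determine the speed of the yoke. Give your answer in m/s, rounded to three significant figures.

10.3

ω = 264.2 rad/s (from 2523 rpm).
x = r cosθ ⇒ ẋ = −rω sinθ.
|v| = rω|sinθ| = 0.0393·264.2·|sin 96.3°| = 10.321 m/s.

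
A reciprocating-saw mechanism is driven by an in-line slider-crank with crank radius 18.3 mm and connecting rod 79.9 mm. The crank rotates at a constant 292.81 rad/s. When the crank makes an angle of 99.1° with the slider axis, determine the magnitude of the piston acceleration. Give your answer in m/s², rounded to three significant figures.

ω = 292.8 rad/s
x(θ) = r cosθ + √(L² − r² sin²θ); with ω constant, a = ω²·d²x/dθ².
d²x/dθ² = −r cosθ − r²(cos2θ)/√u − r⁴ sin²2θ/(4u^{3/2}),  u = L² − r² sin²θ = 0.0060575 m².
Substituting r = 0.0183 m, L = 0.0799 m, θ = 99.1°: d²x/dθ² = +0.0069761 m.
a = ω²·d²x/dθ² = (292.8)²·(+0.0069761) = +598.11 m/s²;  |a| = 598.11 m/s².

598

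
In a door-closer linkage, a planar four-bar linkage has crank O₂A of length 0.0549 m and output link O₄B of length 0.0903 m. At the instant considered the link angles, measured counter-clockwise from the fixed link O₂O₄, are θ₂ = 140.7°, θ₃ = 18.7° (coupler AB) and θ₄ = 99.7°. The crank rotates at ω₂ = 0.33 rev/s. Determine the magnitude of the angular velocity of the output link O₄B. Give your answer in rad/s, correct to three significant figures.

1.08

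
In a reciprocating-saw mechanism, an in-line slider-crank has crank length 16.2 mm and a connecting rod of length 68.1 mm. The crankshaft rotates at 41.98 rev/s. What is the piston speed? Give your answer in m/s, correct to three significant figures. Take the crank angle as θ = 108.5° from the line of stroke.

ω = 2π·42 = 263.8 rad/s
For an in-line slider-crank, x = r cosθ + √(L² − r² sin²θ), so v = −rω sinθ·[1 + r cosθ/√(L² − r² sin²θ)].
With r = 0.0162 m, L = 0.0681 m, θ = 108.5°: √(L² − r² sin²θ) = 0.066345 m.
v = −0.0162·263.8·0.94832·[1 + 0.0162·-0.31730/0.066345] = -3.7383 m/s.
|v| = 3.7383 m/s.

3.74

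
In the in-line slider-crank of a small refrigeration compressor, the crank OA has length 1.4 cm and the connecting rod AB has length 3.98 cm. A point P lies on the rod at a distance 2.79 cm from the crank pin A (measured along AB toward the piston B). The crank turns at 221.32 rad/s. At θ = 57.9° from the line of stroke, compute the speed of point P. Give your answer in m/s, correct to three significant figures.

ω = 221.3 rad/s.  Crank-pin speed |V_A| = rω = 3.0985 m/s, perpendicular to OA.
Rod angle: sinφ = −(r/L) sinθ ⇒ φ = -17.336°; ω_rod = −rω cosθ/√(L²−r²sin²θ) = -43.339 rad/s.
V_P = V_A + ω_rod × AP, with AP = 0.0279 m along the rod.
Components: V_Px = −rω sinθ − a·ω_rod·sinφ = -2.9851 m/s;  V_Py = rω cosθ + a·ω_rod·cosφ = +0.4923 m/s.
|V_P| = √(V_Px² + V_Py²) = 3.0254 m/s.

3.03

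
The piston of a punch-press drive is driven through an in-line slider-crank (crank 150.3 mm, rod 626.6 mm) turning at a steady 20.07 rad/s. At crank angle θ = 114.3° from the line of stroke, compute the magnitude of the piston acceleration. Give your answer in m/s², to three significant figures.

ω = 20.07 rad/s
x(θ) = r cosθ + √(L² − r² sin²θ); with ω constant, a = ω²·d²x/dθ².
d²x/dθ² = −r cosθ − r²(cos2θ)/√u − r⁴ sin²2θ/(4u^{3/2}),  u = L² − r² sin²θ = 0.373863 m².
Substituting r = 0.1503 m, L = 0.6266 m, θ = 114.3°: d²x/dθ² = +0.085969 m.
a = ω²·d²x/dθ² = (20.07)²·(+0.085969) = +34.629 m/s²;  |a| = 34.629 m/s².

34.6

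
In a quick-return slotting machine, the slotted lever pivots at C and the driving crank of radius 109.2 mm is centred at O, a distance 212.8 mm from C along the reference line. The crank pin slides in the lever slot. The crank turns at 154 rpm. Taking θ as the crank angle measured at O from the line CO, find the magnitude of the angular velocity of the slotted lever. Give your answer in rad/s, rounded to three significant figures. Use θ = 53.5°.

4.89

ω = 16.13 rad/s (from 154 rpm).
Crank pin A relative to C: A = (d + r cosθ, r sinθ); lever angle φ = atan2(r sinθ, d + r cosθ).
Differentiating tanφ: φ̇ = rω(d cosθ + r)/(d² + r² + 2dr cosθ).
d² + r² + 2dr cosθ = |CA|² = 0.0848532 m²;  d cosθ + r = +0.23578 m.
|ω_lever| = |0.1092·16.13·+0.23578| / 0.0848532 = 4.8934 rad/s.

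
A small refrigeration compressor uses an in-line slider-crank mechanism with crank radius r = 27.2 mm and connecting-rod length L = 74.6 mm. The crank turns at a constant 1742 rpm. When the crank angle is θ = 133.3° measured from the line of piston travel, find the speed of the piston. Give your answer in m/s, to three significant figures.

ω = 2π·1742/60 = 182.4 rad/s
For an in-line slider-crank, x = r cosθ + √(L² − r² sin²θ), so v = −rω sinθ·[1 + r cosθ/√(L² − r² sin²θ)].
With r = 0.0272 m, L = 0.0746 m, θ = 133.3°: √(L² − r² sin²θ) = 0.071926 m.
v = −0.0272·182.4·0.72777·[1 + 0.0272·-0.68582/0.071926] = -2.6746 m/s.
|v| = 2.6746 m/s.

2.67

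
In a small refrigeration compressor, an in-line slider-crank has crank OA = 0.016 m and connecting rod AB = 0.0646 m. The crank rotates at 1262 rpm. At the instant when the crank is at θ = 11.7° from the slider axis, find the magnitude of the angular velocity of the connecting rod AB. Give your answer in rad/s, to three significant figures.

ω = 132.2 rad/s (converted from 1262 rpm).
The rod makes angle φ with the slider axis where L sinφ = r sinθ; differentiating, L cosφ·φ̇ = r ω cosθ.
L cosφ = √(L² − r² sin²θ) = 0.064518 m.
|ω_rod| = r ω |cosθ| / √(L² − r² sin²θ) = 0.016·132.2·0.97922/0.064518 = 32.093 rad/s.

32.1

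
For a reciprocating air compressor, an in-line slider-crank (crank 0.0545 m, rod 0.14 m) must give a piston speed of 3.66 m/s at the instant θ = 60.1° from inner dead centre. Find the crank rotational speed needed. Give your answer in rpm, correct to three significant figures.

613

For an in-line slider-crank, |v_piston| = rω|sinθ|·[1 + r cosθ/√(L² − r² sin²θ)].
With r = 0.0545 m, L = 0.14 m, θ = 60.1°: the bracketed kinematic factor |dx/dθ| = 0.056985 m.
ω = v/|dx/dθ| = 3.66/0.056985 = 64.227 rad/s.
N = 60ω/(2π) = 613.32 rpm.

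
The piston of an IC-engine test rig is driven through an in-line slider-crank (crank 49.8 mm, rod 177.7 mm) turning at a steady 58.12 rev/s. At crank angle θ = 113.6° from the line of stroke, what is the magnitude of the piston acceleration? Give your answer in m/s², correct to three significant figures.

3950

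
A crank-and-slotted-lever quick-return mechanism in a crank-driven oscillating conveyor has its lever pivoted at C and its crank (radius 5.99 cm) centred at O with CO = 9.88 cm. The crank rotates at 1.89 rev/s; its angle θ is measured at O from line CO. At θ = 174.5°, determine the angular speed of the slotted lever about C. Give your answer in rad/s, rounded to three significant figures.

ω = 11.88 rad/s (from 1.89 rev/s).
Crank pin A relative to C: A = (d + r cosθ, r sinθ); lever angle φ = atan2(r sinθ, d + r cosθ).
Differentiating tanφ: φ̇ = rω(d cosθ + r)/(d² + r² + 2dr cosθ).
d² + r² + 2dr cosθ = |CA|² = 0.0015677 m²;  d cosθ + r = -0.038445 m.
|ω_lever| = |0.0599·11.88·-0.038445| / 0.0015677 = 17.444 rad/s.

17.4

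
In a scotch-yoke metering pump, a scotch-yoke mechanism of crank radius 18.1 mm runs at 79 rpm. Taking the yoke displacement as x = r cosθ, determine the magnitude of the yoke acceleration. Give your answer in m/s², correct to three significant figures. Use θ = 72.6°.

ω = 8.273 rad/s (from 79 rpm).
x = r cosθ ⇒ ẍ = −rω² cosθ (ω constant).
|a| = rω²|cosθ| = 0.0181·(8.273)²·|cos 72.6°| = 0.37044 m/s².

0.370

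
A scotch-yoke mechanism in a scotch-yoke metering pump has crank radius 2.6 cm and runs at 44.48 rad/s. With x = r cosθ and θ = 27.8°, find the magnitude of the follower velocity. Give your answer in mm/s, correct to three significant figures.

ω = 44.48 rad/s
x = r cosθ ⇒ ẋ = −rω sinθ.
|v| = rω|sinθ| = 0.026·44.48·|sin 27.8°| = 0.53937 m/s = 539.37 mm/s.

539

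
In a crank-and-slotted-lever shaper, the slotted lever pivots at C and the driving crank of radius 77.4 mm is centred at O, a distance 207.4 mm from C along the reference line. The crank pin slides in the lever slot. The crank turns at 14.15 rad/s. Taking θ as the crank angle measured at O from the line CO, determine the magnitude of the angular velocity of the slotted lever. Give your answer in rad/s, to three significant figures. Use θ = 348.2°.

ω = 14.15 rad/s
Crank pin A relative to C: A = (d + r cosθ, r sinθ); lever angle φ = atan2(r sinθ, d + r cosθ).
Differentiating tanφ: φ̇ = rω(d cosθ + r)/(d² + r² + 2dr cosθ).
d² + r² + 2dr cosθ = |CA|² = 0.0804326 m²;  d cosθ + r = +0.28042 m.
|ω_lever| = |0.0774·14.15·+0.28042| / 0.0804326 = 3.8183 rad/s.

3.82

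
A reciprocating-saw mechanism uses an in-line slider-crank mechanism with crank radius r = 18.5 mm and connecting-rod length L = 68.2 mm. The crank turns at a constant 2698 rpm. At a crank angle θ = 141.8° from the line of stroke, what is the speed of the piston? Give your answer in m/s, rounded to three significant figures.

2.53

ω = 2π·2698/60 = 282.5 rad/s
For an in-line slider-crank, x = r cosθ + √(L² − r² sin²θ), so v = −rω sinθ·[1 + r cosθ/√(L² − r² sin²θ)].
With r = 0.0185 m, L = 0.0682 m, θ = 141.8°: √(L² − r² sin²θ) = 0.067234 m.
v = −0.0185·282.5·0.61841·[1 + 0.0185·-0.78586/0.067234] = -2.5334 m/s.
|v| = 2.5334 m/s.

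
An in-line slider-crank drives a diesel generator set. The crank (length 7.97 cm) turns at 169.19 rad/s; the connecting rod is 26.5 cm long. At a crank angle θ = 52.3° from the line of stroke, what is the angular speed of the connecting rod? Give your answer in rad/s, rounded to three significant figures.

ω = 169.2 rad/s
The rod makes angle φ with the slider axis where L sinφ = r sinθ; differentiating, L cosφ·φ̇ = r ω cosθ.
L cosφ = √(L² − r² sin²θ) = 0.25739 m.
|ω_rod| = r ω |cosθ| / √(L² − r² sin²θ) = 0.0797·169.2·0.61153/0.25739 = 32.038 rad/s.

32.0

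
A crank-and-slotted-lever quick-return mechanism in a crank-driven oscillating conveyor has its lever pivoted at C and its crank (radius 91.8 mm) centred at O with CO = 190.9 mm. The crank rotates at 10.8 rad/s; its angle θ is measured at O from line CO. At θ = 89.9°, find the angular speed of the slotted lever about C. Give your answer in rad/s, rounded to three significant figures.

2.03

ω = 10.8 rad/s
Crank pin A relative to C: A = (d + r cosθ, r sinθ); lever angle φ = atan2(r sinθ, d + r cosθ).
Differentiating tanφ: φ̇ = rω(d cosθ + r)/(d² + r² + 2dr cosθ).
d² + r² + 2dr cosθ = |CA|² = 0.0449312 m²;  d cosθ + r = +0.092133 m.
|ω_lever| = |0.0918·10.8·+0.092133| / 0.0449312 = 2.033 rad/s.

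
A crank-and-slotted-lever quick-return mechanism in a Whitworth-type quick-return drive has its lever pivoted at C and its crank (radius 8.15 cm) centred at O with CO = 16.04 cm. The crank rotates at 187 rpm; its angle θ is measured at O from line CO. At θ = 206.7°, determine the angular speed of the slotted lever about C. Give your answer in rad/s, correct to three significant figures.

10.9

ω = 19.58 rad/s (from 187 rpm).
Crank pin A relative to C: A = (d + r cosθ, r sinθ); lever angle φ = atan2(r sinθ, d + r cosθ).
Differentiating tanφ: φ̇ = rω(d cosθ + r)/(d² + r² + 2dr cosθ).
d² + r² + 2dr cosθ = |CA|² = 0.00901304 m²;  d cosθ + r = -0.061797 m.
|ω_lever| = |0.0815·19.58·-0.061797| / 0.00901304 = 10.943 rad/s.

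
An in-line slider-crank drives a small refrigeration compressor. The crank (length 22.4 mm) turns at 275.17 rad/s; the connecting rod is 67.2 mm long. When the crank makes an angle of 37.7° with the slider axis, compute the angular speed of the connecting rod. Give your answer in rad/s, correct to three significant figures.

ω = 275.2 rad/s
The rod makes angle φ with the slider axis where L sinφ = r sinθ; differentiating, L cosφ·φ̇ = r ω cosθ.
L cosφ = √(L² − r² sin²θ) = 0.065789 m.
|ω_rod| = r ω |cosθ| / √(L² − r² sin²θ) = 0.0224·275.2·0.79122/0.065789 = 74.13 rad/s.

74.1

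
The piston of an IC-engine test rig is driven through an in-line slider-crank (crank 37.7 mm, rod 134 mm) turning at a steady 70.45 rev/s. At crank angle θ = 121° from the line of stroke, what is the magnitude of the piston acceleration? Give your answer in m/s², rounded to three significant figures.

4770

ω = 2π·70.5 = 442.7 rad/s
x(θ) = r cosθ + √(L² − r² sin²θ); with ω constant, a = ω²·d²x/dθ².
d²x/dθ² = −r cosθ − r²(cos2θ)/√u − r⁴ sin²2θ/(4u^{3/2}),  u = L² − r² sin²θ = 0.0169117 m².
Substituting r = 0.0377 m, L = 0.134 m, θ = 121°: d²x/dθ² = +0.024369 m.
a = ω²·d²x/dθ² = (442.7)²·(+0.024369) = +4774.8 m/s²;  |a| = 4774.8 m/s².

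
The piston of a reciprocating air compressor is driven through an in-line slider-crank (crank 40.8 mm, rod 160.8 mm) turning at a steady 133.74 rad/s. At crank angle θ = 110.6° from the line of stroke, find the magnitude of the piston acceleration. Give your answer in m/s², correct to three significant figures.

399

ω = 133.7 rad/s
x(θ) = r cosθ + √(L² − r² sin²θ); with ω constant, a = ω²·d²x/dθ².
d²x/dθ² = −r cosθ − r²(cos2θ)/√u − r⁴ sin²2θ/(4u^{3/2}),  u = L² − r² sin²θ = 0.0243981 m².
Substituting r = 0.0408 m, L = 0.1608 m, θ = 110.6°: d²x/dθ² = +0.022295 m.
a = ω²·d²x/dθ² = (133.7)²·(+0.022295) = +398.78 m/s²;  |a| = 398.78 m/s².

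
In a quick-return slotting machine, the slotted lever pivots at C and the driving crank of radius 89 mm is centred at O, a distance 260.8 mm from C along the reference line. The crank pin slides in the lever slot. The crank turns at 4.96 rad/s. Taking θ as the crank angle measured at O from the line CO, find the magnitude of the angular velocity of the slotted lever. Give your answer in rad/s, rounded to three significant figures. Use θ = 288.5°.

ω = 4.96 rad/s
Crank pin A relative to C: A = (d + r cosθ, r sinθ); lever angle φ = atan2(r sinθ, d + r cosθ).
Differentiating tanφ: φ̇ = rω(d cosθ + r)/(d² + r² + 2dr cosθ).
d² + r² + 2dr cosθ = |CA|² = 0.0906677 m²;  d cosθ + r = +0.17175 m.
|ω_lever| = |0.089·4.96·+0.17175| / 0.0906677 = 0.83623 rad/s.

0.836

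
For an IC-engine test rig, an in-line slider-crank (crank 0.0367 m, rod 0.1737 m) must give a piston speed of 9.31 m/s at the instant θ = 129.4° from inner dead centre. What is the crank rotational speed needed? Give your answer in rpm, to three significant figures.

For an in-line slider-crank, |v_piston| = rω|sinθ|·[1 + r cosθ/√(L² − r² sin²θ)].
With r = 0.0367 m, L = 0.1737 m, θ = 129.4°: the bracketed kinematic factor |dx/dθ| = 0.024504 m.
ω = v/|dx/dθ| = 9.31/0.024504 = 379.93 rad/s.
N = 60ω/(2π) = 3628.1 rpm.

3630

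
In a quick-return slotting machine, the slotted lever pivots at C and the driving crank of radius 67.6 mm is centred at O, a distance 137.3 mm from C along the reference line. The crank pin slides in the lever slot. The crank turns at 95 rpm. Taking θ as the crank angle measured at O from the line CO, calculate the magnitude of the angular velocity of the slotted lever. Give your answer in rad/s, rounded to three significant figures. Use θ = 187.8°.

9.15

ω = 9.948 rad/s (from 95 rpm).
Crank pin A relative to C: A = (d + r cosθ, r sinθ); lever angle φ = atan2(r sinθ, d + r cosθ).
Differentiating tanφ: φ̇ = rω(d cosθ + r)/(d² + r² + 2dr cosθ).
d² + r² + 2dr cosθ = |CA|² = 0.00502984 m²;  d cosθ + r = -0.06843 m.
|ω_lever| = |0.0676·9.948·-0.06843| / 0.00502984 = 9.1493 rad/s.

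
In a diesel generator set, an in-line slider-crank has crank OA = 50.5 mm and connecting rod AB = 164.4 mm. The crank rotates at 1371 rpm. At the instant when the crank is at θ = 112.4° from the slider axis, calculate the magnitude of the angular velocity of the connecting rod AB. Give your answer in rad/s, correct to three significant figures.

17.5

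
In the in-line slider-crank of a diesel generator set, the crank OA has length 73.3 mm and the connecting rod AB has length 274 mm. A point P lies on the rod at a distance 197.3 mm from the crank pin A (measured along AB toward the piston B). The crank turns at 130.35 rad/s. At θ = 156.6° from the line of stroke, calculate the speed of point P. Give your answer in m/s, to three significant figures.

ω = 130.3 rad/s.  Crank-pin speed |V_A| = rω = 9.5547 m/s, perpendicular to OA.
Rod angle: sinφ = −(r/L) sinθ ⇒ φ = -6.099°; ω_rod = −rω cosθ/√(L²−r²sin²θ) = +32.185 rad/s.
V_P = V_A + ω_rod × AP, with AP = 0.1973 m along the rod.
Components: V_Px = −rω sinθ − a·ω_rod·sinφ = -3.1199 m/s;  V_Py = rω cosθ + a·ω_rod·cosφ = -2.4546 m/s.
|V_P| = √(V_Px² + V_Py²) = 3.9698 m/s.

3.97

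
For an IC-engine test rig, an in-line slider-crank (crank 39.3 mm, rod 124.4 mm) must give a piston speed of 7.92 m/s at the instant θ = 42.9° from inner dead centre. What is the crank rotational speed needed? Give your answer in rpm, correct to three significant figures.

2290

For an in-line slider-crank, |v_piston| = rω|sinθ|·[1 + r cosθ/√(L² − r² sin²θ)].
With r = 0.0393 m, L = 0.1244 m, θ = 42.9°: the bracketed kinematic factor |dx/dθ| = 0.033092 m.
ω = v/|dx/dθ| = 7.92/0.033092 = 239.33 rad/s.
N = 60ω/(2π) = 2285.5 rpm.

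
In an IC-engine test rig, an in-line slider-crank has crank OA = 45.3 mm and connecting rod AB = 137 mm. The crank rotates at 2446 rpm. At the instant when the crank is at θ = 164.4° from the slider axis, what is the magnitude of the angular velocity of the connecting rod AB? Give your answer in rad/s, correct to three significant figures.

ω = 256.1 rad/s (converted from 2446 rpm).
The rod makes angle φ with the slider axis where L sinφ = r sinθ; differentiating, L cosφ·φ̇ = r ω cosθ.
L cosφ = √(L² − r² sin²θ) = 0.13646 m.
|ω_rod| = r ω |cosθ| / √(L² − r² sin²θ) = 0.0453·256.1·0.96316/0.13646 = 81.9 rad/s.

81.9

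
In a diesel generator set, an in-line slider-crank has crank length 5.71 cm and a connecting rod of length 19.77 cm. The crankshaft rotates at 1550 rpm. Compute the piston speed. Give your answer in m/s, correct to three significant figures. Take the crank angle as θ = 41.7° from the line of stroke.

ω = 2π·1550/60 = 162.3 rad/s
For an in-line slider-crank, x = r cosθ + √(L² − r² sin²θ), so v = −rω sinθ·[1 + r cosθ/√(L² − r² sin²θ)].
With r = 0.0571 m, L = 0.1977 m, θ = 41.7°: √(L² − r² sin²θ) = 0.19402 m.
v = −0.0571·162.3·0.66523·[1 + 0.0571·0.74664/0.19402] = -7.5203 m/s.
|v| = 7.5203 m/s.

7.52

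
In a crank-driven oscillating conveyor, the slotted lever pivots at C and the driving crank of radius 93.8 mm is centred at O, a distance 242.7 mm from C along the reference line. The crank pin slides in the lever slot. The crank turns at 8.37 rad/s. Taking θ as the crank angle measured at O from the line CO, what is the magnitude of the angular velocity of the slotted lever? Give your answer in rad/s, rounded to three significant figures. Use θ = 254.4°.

0.404

ω = 8.37 rad/s
Crank pin A relative to C: A = (d + r cosθ, r sinθ); lever angle φ = atan2(r sinθ, d + r cosθ).
Differentiating tanφ: φ̇ = rω(d cosθ + r)/(d² + r² + 2dr cosθ).
d² + r² + 2dr cosθ = |CA|² = 0.0554577 m²;  d cosθ + r = +0.028533 m.
|ω_lever| = |0.0938·8.37·+0.028533| / 0.0554577 = 0.40394 rad/s.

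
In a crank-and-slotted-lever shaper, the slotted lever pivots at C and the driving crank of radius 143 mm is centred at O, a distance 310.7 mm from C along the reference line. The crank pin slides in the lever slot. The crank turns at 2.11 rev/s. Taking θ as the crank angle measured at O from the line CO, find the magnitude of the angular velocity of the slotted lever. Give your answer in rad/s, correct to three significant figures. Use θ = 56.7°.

3.59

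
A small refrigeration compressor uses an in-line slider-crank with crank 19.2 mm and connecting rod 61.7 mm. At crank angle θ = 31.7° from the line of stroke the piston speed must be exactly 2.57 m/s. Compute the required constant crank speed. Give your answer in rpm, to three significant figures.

1920

For an in-line slider-crank, |v_piston| = rω|sinθ|·[1 + r cosθ/√(L² − r² sin²θ)].
With r = 0.0192 m, L = 0.0617 m, θ = 31.7°: the bracketed kinematic factor |dx/dθ| = 0.012797 m.
ω = v/|dx/dθ| = 2.57/0.012797 = 200.83 rad/s.
N = 60ω/(2π) = 1917.8 rpm.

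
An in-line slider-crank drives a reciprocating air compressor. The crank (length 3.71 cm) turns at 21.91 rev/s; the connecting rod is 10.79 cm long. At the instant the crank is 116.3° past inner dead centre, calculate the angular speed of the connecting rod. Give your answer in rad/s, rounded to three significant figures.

ω = 137.7 rad/s (converted from 21.91 rev/s).
The rod makes angle φ with the slider axis where L sinφ = r sinθ; differentiating, L cosφ·φ̇ = r ω cosθ.
L cosφ = √(L² − r² sin²θ) = 0.10265 m.
|ω_rod| = r ω |cosθ| / √(L² − r² sin²θ) = 0.0371·137.7·0.44307/0.10265 = 22.046 rad/s.

22.0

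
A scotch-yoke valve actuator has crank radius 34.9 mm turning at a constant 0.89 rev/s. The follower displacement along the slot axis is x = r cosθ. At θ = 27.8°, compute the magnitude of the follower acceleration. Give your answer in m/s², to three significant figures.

ω = 5.592 rad/s (from 0.89 rev/s).
x = r cosθ ⇒ ẍ = −rω² cosθ (ω constant).
|a| = rω²|cosθ| = 0.0349·(5.592)²·|cos 27.8°| = 0.96539 m/s².

0.965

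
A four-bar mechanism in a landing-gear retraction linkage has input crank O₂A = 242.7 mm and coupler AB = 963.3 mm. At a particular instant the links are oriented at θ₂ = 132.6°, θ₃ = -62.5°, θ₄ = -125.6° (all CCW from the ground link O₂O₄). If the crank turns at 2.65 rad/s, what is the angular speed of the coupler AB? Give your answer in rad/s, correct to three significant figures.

0.733

ω₂ = 2.65 rad/s
Differentiating the loop-closure r₂e^{iθ₂}+r₃e^{iθ₃}=r₁+r₄e^{iθ₄} gives r₂ω₂e^{iθ₂}+r₃ω₃e^{iθ₃}=r₄ω₄e^{iθ₄}.
Eliminating the other unknown: ω₃ = r₂ω₂ sin(θ₄−θ₂) / [r₃ sin(θ₃−θ₄)].
Numerator sine = +0.97887; denominator sine = +0.89180.
Result = 0.2427·2.65·(+0.97887) / (0.9633·(+0.89180)) = +0.73284 rad/s; magnitude 0.73284 rad/s.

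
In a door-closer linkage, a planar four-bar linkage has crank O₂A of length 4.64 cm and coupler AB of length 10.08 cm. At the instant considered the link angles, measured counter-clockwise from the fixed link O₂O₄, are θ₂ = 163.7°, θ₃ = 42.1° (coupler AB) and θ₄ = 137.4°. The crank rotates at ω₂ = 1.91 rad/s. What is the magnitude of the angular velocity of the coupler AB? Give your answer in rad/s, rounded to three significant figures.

0.391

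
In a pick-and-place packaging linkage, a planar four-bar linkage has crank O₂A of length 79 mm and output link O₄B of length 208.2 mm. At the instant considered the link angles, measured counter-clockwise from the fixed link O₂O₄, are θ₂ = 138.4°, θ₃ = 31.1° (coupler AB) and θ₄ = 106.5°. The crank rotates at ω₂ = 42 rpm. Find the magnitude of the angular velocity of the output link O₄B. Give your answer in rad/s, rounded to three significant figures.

ω₂ = 4.398 rad/s (from 42 rpm).
Differentiating the loop-closure r₂e^{iθ₂}+r₃e^{iθ₃}=r₁+r₄e^{iθ₄} gives r₂ω₂e^{iθ₂}+r₃ω₃e^{iθ₃}=r₄ω₄e^{iθ₄}.
Eliminating the other unknown: ω₄ = r₂ω₂ sin(θ₂−θ₃) / [r₄ sin(θ₄−θ₃)].
Numerator sine = +0.95476; denominator sine = +0.96771.
Result = 0.079·4.398·(+0.95476) / (0.2082·(+0.96771)) = +1.6465 rad/s; magnitude 1.6465 rad/s.

1.65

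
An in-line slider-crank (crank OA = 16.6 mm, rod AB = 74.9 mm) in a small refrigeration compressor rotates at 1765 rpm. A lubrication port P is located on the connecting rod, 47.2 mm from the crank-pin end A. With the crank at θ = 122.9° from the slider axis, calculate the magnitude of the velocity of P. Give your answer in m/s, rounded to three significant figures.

ω = 184.8 rad/s.  Crank-pin speed |V_A| = rω = 3.0682 m/s, perpendicular to OA.
Rod angle: sinφ = −(r/L) sinθ ⇒ φ = -10.724°; ω_rod = −rω cosθ/√(L²−r²sin²θ) = +22.646 rad/s.
V_P = V_A + ω_rod × AP, with AP = 0.0472 m along the rod.
Components: V_Px = −rω sinθ − a·ω_rod·sinφ = -2.3772 m/s;  V_Py = rω cosθ + a·ω_rod·cosφ = -0.61634 m/s.
|V_P| = √(V_Px² + V_Py²) = 2.4558 m/s.

2.46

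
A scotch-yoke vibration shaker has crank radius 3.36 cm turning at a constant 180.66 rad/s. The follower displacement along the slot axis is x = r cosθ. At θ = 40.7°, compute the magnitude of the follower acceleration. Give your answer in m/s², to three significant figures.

ω = 180.7 rad/s
x = r cosθ ⇒ ẍ = −rω² cosθ (ω constant).
|a| = rω²|cosθ| = 0.0336·(180.7)²·|cos 40.7°| = 831.4 m/s².

831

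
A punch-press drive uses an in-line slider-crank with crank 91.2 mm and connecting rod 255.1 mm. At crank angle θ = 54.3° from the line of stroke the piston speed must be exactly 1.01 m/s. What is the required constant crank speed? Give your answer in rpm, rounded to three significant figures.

For an in-line slider-crank, |v_piston| = rω|sinθ|·[1 + r cosθ/√(L² − r² sin²θ)].
With r = 0.0912 m, L = 0.2551 m, θ = 54.3°: the bracketed kinematic factor |dx/dθ| = 0.090208 m.
ω = v/|dx/dθ| = 1.01/0.090208 = 11.196 rad/s.
N = 60ω/(2π) = 106.92 rpm.

107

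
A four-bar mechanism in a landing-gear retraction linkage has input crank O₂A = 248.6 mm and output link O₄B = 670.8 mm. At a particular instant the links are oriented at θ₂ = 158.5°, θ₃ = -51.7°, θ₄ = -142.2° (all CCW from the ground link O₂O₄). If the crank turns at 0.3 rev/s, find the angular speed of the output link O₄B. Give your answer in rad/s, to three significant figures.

0.351

ω₂ = 1.885 rad/s (from 0.3 rev/s).
Differentiating the loop-closure r₂e^{iθ₂}+r₃e^{iθ₃}=r₁+r₄e^{iθ₄} gives r₂ω₂e^{iθ₂}+r₃ω₃e^{iθ₃}=r₄ω₄e^{iθ₄}.
Eliminating the other unknown: ω₄ = r₂ω₂ sin(θ₂−θ₃) / [r₄ sin(θ₄−θ₃)].
Numerator sine = -0.50302; denominator sine = -0.99996.
Result = 0.2486·1.885·(-0.50302) / (0.6708·(-0.99996)) = +0.35141 rad/s; magnitude 0.35141 rad/s.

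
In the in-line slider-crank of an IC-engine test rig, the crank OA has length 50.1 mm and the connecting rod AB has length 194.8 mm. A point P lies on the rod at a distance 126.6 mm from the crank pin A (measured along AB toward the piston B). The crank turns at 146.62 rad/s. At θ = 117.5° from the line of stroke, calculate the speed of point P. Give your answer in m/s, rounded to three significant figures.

6.12

ω = 146.6 rad/s.  Crank-pin speed |V_A| = rω = 7.3457 m/s, perpendicular to OA.
Rod angle: sinφ = −(r/L) sinθ ⇒ φ = -13.187°; ω_rod = −rω cosθ/√(L²−r²sin²θ) = +17.884 rad/s.
V_P = V_A + ω_rod × AP, with AP = 0.1266 m along the rod.
Components: V_Px = −rω sinθ − a·ω_rod·sinφ = -5.9992 m/s;  V_Py = rω cosθ + a·ω_rod·cosφ = -1.1875 m/s.
|V_P| = √(V_Px² + V_Py²) = 6.1156 m/s.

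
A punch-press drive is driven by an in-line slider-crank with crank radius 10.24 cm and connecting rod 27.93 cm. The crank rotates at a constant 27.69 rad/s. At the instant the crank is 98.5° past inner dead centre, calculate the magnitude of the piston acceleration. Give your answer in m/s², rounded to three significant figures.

41.0

ω = 27.69 rad/s
x(θ) = r cosθ + √(L² − r² sin²θ); with ω constant, a = ω²·d²x/dθ².
d²x/dθ² = −r cosθ − r²(cos2θ)/√u − r⁴ sin²2θ/(4u^{3/2}),  u = L² − r² sin²θ = 0.0677518 m².
Substituting r = 0.1024 m, L = 0.2793 m, θ = 98.5°: d²x/dθ² = +0.053527 m.
a = ω²·d²x/dθ² = (27.69)²·(+0.053527) = +41.041 m/s²;  |a| = 41.041 m/s².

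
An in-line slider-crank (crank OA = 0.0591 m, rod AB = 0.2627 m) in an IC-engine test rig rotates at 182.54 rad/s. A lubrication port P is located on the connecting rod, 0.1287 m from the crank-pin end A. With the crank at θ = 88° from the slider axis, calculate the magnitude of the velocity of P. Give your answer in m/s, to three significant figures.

10.8

ω = 182.5 rad/s.  Crank-pin speed |V_A| = rω = 10.788 m/s, perpendicular to OA.
Rod angle: sinφ = −(r/L) sinθ ⇒ φ = -12.993°; ω_rod = −rω cosθ/√(L²−r²sin²θ) = -1.4709 rad/s.
V_P = V_A + ω_rod × AP, with AP = 0.1287 m along the rod.
Components: V_Px = −rω sinθ − a·ω_rod·sinφ = -10.824 m/s;  V_Py = rω cosθ + a·ω_rod·cosφ = +0.19205 m/s.
|V_P| = √(V_Px² + V_Py²) = 10.826 m/s.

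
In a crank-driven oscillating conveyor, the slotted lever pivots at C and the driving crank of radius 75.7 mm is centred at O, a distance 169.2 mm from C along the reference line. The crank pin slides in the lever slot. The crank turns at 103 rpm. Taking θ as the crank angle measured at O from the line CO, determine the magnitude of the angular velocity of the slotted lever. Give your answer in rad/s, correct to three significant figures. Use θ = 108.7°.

0.670

ω = 10.79 rad/s (from 103 rpm).
Crank pin A relative to C: A = (d + r cosθ, r sinθ); lever angle φ = atan2(r sinθ, d + r cosθ).
Differentiating tanφ: φ̇ = rω(d cosθ + r)/(d² + r² + 2dr cosθ).
d² + r² + 2dr cosθ = |CA|² = 0.026146 m²;  d cosθ + r = +0.021452 m.
|ω_lever| = |0.0757·10.79·+0.021452| / 0.026146 = 0.66993 rad/s.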